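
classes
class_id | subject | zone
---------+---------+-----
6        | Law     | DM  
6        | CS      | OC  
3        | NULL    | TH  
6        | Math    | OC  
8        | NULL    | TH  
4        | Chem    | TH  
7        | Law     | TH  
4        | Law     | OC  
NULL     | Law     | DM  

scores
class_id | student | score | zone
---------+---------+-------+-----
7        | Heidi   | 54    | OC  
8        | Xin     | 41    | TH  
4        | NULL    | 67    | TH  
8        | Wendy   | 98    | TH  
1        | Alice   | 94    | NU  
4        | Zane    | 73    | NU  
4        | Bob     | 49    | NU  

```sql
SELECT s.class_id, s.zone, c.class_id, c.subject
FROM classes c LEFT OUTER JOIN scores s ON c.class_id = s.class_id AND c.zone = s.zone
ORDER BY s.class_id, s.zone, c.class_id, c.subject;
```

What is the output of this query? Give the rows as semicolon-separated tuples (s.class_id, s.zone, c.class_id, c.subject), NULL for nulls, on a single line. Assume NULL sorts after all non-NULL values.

LEFT JOIN keeps every row from `classes`; unmatched rows get NULL for `scores`'s columns.
Matching on c.class_id = s.class_id AND c.zone = s.zone. A NULL in a compared column never satisfies the condition.
- class_id=6, zone=DM: no s row matches, row kept with s columns NULL.
- class_id=6, zone=OC: no s row matches, row kept with s columns NULL.
- class_id=3, zone=TH: no s row matches, row kept with s columns NULL.
- class_id=6, zone=OC: no s row matches, row kept with s columns NULL.
- class_id=8, zone=TH: 2 matching s row(s), so 2 row(s) emitted.
- class_id=4, zone=TH: 1 matching s row(s), so 1 row(s) emitted.
- class_id=7, zone=TH: no s row matches, row kept with s columns NULL.
- class_id=4, zone=OC: no s row matches, row kept with s columns NULL.
- class_id=NULL, zone=DM: no s row matches, row kept with s columns NULL.
After projecting and ordering:
s.class_id | s.zone | c.class_id | c.subject
4 | TH | 4 | Chem
8 | TH | 8 | NULL
8 | TH | 8 | NULL
NULL | NULL | 3 | NULL
NULL | NULL | 4 | Law
NULL | NULL | 6 | CS
NULL | NULL | 6 | Law
NULL | NULL | 6 | Math
NULL | NULL | 7 | Law
NULL | NULL | NULL | Law

(4, TH, 4, Chem); (8, TH, 8, NULL); (8, TH, 8, NULL); (NULL, NULL, 3, NULL); (NULL, NULL, 4, Law); (NULL, NULL, 6, CS); (NULL, NULL, 6, Law); (NULL, NULL, 6, Math); (NULL, NULL, 7, Law); (NULL, NULL, NULL, Law)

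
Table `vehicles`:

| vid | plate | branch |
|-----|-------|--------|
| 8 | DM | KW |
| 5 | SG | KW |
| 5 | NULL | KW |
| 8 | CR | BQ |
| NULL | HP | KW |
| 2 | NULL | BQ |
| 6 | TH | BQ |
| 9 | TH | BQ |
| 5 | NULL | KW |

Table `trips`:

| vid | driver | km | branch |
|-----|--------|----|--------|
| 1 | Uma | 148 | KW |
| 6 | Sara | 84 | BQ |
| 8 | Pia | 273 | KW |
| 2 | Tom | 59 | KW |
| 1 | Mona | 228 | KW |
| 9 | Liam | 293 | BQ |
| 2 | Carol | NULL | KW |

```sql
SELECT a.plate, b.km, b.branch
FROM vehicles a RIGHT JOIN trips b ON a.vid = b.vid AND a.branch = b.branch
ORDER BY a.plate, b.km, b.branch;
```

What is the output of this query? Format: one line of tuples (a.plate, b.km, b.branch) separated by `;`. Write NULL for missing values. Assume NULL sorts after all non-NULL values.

(DM, 273, KW); (TH, 84, BQ); (TH, 293, BQ); (NULL, 59, KW); (NULL, 148, KW); (NULL, 228, KW); (NULL, NULL, KW)

RIGHT JOIN keeps every row from `trips`; unmatched rows get NULL for `vehicles`'s columns.
Matching on a.vid = b.vid AND a.branch = b.branch. A NULL in a compared column never satisfies the condition.
- a row (vid=8, branch=KW): matches 1 b row(s) → 1 output row(s).
- a row (vid=5, branch=KW): no match.
- a row (vid=5, branch=KW): no match.
- a row (vid=8, branch=BQ): no match.
- a row (vid=NULL, branch=KW): no match.
- a row (vid=2, branch=BQ): no match.
- a row (vid=6, branch=BQ): matches 1 b row(s) → 1 output row(s).
- a row (vid=9, branch=BQ): matches 1 b row(s) → 1 output row(s).
- a row (vid=5, branch=KW): no match.
- plus 4 unmatched b row(s), each kept with NULL a columns.
After projecting and ordering:
a.plate | b.km | b.branch
DM | 273 | KW
TH | 84 | BQ
TH | 293 | BQ
NULL | 59 | KW
NULL | 148 | KW
NULL | 228 | KW
NULL | NULL | KW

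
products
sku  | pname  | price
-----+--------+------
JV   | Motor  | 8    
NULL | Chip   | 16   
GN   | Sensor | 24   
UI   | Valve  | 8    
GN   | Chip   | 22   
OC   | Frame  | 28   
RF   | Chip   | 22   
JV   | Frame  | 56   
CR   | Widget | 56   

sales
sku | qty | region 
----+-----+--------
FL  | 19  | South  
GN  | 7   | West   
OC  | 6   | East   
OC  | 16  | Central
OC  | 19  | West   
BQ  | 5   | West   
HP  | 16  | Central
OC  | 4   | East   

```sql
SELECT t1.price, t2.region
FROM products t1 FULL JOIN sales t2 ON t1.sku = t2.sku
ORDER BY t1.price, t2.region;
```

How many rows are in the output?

FULL OUTER JOIN keeps every row from both sides; unmatched rows get NULL for the other side's columns.
Matching on t1.sku = t2.sku. A NULL in a compared column never satisfies the condition.
- t1[0] sku=JV → no match; kept with NULLs on the t2 side.
- t1[1] sku=NULL → no match; kept with NULLs on the t2 side.
- t1[2] sku=GN → 1 match(es) in t2 → 1 row(s).
- t1[3] sku=UI → no match; kept with NULLs on the t2 side.
- t1[4] sku=GN → 1 match(es) in t2 → 1 row(s).
- t1[5] sku=OC → 4 match(es) in t2 → 4 row(s).
- t1[6] sku=RF → no match; kept with NULLs on the t2 side.
- t1[7] sku=JV → no match; kept with NULLs on the t2 side.
- t1[8] sku=CR → no match; kept with NULLs on the t2 side.
- 3 t2 row(s) had no t1 match → kept, t1 columns NULL.
Total: 6 matched + 9 padded = 15 rows.

15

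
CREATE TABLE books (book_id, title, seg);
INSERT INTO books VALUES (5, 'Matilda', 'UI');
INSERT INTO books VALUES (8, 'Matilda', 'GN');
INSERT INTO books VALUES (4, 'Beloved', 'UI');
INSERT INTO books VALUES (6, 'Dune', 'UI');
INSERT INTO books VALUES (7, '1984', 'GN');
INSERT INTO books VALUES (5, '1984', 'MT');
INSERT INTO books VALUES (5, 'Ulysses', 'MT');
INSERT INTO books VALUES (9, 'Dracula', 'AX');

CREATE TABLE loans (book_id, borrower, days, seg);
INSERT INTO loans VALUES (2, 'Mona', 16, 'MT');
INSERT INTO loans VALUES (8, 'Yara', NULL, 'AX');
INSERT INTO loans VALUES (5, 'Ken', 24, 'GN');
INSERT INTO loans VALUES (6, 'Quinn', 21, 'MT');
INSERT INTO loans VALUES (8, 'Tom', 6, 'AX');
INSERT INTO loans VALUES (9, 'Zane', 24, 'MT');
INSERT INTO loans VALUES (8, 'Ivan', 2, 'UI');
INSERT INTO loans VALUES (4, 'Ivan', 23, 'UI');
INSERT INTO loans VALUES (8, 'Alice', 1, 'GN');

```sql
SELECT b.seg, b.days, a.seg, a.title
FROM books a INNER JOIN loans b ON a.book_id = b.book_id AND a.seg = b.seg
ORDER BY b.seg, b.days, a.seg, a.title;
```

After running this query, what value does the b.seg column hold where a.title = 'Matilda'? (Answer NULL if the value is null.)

GN

INNER JOIN keeps only pairs where the ON condition holds.
Matching on a.book_id = b.book_id AND a.seg = b.seg.
Matched pairs: 2.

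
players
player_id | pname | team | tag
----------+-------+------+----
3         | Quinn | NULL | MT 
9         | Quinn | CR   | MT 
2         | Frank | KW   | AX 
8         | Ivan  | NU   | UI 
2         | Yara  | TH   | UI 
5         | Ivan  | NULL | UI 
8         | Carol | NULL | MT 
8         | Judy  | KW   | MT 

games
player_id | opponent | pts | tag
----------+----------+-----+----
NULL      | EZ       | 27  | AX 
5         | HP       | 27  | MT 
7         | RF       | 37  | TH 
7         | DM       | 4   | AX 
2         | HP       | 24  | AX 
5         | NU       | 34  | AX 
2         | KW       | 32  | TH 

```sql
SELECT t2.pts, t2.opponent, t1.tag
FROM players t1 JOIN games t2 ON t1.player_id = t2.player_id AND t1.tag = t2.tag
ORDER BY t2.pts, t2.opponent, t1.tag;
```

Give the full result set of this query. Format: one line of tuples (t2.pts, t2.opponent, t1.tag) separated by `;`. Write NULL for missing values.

INNER JOIN keeps only pairs where the ON condition holds.
Matching on t1.player_id = t2.player_id AND t1.tag = t2.tag. A NULL in a compared column never satisfies the condition.
- t1[0] player_id=3, tag=MT → no match; dropped.
- t1[1] player_id=9, tag=MT → no match; dropped.
- t1[2] player_id=2, tag=AX → 1 match(es) in t2 → 1 row(s).
- t1[3] player_id=8, tag=UI → no match; dropped.
- t1[4] player_id=2, tag=UI → no match; dropped.
- t1[5] player_id=5, tag=UI → no match; dropped.
- t1[6] player_id=8, tag=MT → no match; dropped.
- t1[7] player_id=8, tag=MT → no match; dropped.
After projecting and ordering:
t2.pts | t2.opponent | t1.tag
24 | HP | AX

(24, HP, AX)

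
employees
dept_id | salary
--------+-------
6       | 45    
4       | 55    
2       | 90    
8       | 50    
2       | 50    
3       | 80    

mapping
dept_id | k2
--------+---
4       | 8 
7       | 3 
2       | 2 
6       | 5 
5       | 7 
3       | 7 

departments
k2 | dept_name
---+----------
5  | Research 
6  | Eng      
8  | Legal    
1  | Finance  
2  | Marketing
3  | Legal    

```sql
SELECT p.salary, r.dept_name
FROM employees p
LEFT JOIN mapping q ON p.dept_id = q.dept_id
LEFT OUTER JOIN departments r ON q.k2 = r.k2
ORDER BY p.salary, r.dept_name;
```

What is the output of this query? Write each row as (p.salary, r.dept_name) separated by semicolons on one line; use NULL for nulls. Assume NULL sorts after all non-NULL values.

Step 1 — p LEFT JOIN q on dept_id → 6 row(s).
Then LEFT JOIN `departments r` on k2: each of those 6 rows is kept; rows whose q.k2 has no match in r get NULL for r's columns.

(45, Research); (50, Marketing); (50, NULL); (55, Legal); (80, NULL); (90, Marketing)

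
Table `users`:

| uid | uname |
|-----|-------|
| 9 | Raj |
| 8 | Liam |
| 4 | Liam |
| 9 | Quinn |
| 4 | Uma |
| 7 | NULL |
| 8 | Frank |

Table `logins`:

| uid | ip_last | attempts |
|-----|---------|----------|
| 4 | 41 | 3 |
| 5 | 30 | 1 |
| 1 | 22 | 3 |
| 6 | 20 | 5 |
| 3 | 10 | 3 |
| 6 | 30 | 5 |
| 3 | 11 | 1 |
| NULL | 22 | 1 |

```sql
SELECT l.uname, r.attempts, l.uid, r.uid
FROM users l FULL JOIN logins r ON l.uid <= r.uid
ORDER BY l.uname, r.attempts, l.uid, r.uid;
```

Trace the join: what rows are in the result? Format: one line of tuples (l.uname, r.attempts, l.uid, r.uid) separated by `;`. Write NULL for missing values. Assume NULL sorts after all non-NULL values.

FULL OUTER JOIN keeps every row from both sides; unmatched rows get NULL for the other side's columns.
Matching on l.uid <= r.uid. A NULL in a compared column never satisfies the condition.
- uid=9: no r row matches, row kept with r columns NULL.
- uid=8: no r row matches, row kept with r columns NULL.
- uid=4: 4 matching r row(s), so 4 row(s) emitted.
- uid=9: no r row matches, row kept with r columns NULL.
- uid=4: 4 matching r row(s), so 4 row(s) emitted.
- uid=7: no r row matches, row kept with r columns NULL.
- uid=8: no r row matches, row kept with r columns NULL.
- plus 4 unmatched r row(s), each kept with NULL l columns.

(Frank, NULL, 8, NULL); (Liam, 1, 4, 5); (Liam, 3, 4, 4); (Liam, 5, 4, 6); (Liam, 5, 4, 6); (Liam, NULL, 8, NULL); (Quinn, NULL, 9, NULL); (Raj, NULL, 9, NULL); (Uma, 1, 4, 5); (Uma, 3, 4, 4); (Uma, 5, 4, 6); (Uma, 5, 4, 6); (NULL, 1, NULL, 3); (NULL, 1, NULL, NULL); (NULL, 3, NULL, 1); (NULL, 3, NULL, 3); (NULL, NULL, 7, NULL)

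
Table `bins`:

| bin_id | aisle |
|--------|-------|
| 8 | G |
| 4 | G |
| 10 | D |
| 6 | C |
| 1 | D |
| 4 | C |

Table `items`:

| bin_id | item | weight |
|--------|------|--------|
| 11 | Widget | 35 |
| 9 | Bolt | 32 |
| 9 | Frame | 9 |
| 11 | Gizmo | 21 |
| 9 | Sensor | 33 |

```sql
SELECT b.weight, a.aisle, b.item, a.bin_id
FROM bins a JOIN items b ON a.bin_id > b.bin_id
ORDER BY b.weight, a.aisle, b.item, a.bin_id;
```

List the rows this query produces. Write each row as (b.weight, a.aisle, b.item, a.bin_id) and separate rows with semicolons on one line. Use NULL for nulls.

(9, D, Frame, 10); (32, D, Bolt, 10); (33, D, Sensor, 10)

INNER JOIN keeps only pairs where the ON condition holds.
Matching on a.bin_id > b.bin_id.
- a[0] bin_id=8 → no match; dropped.
- a[1] bin_id=4 → no match; dropped.
- a[2] bin_id=10 → 3 match(es) in b → 3 row(s).
- a[3] bin_id=6 → no match; dropped.
- a[4] bin_id=1 → no match; dropped.
- a[5] bin_id=4 → no match; dropped.
After projecting and ordering:
b.weight | a.aisle | b.item | a.bin_id
9 | D | Frame | 10
32 | D | Bolt | 10
33 | D | Sensor | 10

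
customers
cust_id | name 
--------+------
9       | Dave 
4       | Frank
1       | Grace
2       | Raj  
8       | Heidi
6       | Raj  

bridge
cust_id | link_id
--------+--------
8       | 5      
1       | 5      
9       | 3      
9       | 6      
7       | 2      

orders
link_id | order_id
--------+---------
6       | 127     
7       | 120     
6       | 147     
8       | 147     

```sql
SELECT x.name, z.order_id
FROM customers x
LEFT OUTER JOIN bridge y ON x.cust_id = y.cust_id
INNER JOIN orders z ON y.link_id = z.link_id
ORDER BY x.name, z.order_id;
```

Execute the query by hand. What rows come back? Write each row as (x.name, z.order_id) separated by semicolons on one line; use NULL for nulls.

(Dave, 127); (Dave, 147)

Step 1 — x LEFT JOIN y on cust_id → 7 row(s).
Then INNER JOIN `orders z` on link_id: keep only rows whose y.link_id appears in z.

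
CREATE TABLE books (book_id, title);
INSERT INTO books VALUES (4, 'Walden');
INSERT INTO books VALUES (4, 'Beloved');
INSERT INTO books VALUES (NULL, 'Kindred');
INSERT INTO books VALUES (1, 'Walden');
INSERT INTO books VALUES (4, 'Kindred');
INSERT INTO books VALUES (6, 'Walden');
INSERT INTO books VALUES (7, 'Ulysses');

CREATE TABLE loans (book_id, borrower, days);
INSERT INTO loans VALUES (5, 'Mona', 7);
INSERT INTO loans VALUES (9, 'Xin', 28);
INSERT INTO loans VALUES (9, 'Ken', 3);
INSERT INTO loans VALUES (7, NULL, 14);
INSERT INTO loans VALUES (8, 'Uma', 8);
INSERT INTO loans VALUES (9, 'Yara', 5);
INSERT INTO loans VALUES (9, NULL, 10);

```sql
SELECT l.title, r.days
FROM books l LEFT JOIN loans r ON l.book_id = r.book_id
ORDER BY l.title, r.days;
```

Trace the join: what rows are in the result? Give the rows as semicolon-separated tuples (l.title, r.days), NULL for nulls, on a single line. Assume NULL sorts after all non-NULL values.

LEFT JOIN keeps every row from `books`; unmatched rows get NULL for `loans`'s columns.
Matching on l.book_id = r.book_id. A NULL in a compared column never satisfies the condition.
- l (book_id=4) has no partner → padded with NULL.
- l (book_id=4) has no partner → padded with NULL.
- l (book_id=NULL) has no partner → padded with NULL.
- l (book_id=1) has no partner → padded with NULL.
- l (book_id=4) has no partner → padded with NULL.
- l (book_id=6) has no partner → padded with NULL.
- l (book_id=7) pairs with 1 row(s) of r.
After projecting and ordering:
l.title | r.days
Beloved | NULL
Kindred | NULL
Kindred | NULL
Ulysses | 14
Walden | NULL
Walden | NULL
Walden | NULL

(Beloved, NULL); (Kindred, NULL); (Kindred, NULL); (Ulysses, 14); (Walden, NULL); (Walden, NULL); (Walden, NULL)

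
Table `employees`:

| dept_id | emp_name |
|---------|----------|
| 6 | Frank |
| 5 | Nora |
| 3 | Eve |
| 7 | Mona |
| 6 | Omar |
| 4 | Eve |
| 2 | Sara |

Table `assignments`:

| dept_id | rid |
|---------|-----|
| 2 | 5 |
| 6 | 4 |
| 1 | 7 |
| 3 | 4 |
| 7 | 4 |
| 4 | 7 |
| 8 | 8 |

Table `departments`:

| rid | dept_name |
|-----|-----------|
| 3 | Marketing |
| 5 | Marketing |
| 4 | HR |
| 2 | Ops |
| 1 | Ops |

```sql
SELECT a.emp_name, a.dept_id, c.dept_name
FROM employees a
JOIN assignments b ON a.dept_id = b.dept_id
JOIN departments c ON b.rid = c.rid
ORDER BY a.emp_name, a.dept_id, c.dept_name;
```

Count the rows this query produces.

5

Evaluate left to right. First `employees a INNER JOIN assignments b` on dept_id: 6 row(s).
Then INNER JOIN `departments c` on rid: keep only rows whose b.rid appears in c.
Result: 5 row(s).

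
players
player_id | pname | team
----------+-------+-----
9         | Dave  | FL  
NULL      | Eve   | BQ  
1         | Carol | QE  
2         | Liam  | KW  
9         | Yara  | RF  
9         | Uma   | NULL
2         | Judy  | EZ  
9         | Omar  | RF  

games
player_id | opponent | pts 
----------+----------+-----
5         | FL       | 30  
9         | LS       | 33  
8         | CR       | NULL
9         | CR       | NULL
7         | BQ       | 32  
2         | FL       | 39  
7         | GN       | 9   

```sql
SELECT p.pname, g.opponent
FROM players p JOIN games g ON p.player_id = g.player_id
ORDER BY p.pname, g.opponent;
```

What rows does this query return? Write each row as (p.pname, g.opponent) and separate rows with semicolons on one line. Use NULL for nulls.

(Dave, CR); (Dave, LS); (Judy, FL); (Liam, FL); (Omar, CR); (Omar, LS); (Uma, CR); (Uma, LS); (Yara, CR); (Yara, LS)

INNER JOIN keeps only pairs where the ON condition holds.
Matching on p.player_id = g.player_id. A NULL in a compared column never satisfies the condition.
- p (player_id=9) pairs with 2 row(s) of g.
- p (player_id=NULL) has no partner → excluded.
- p (player_id=1) has no partner → excluded.
- p (player_id=2) pairs with 1 row(s) of g.
- p (player_id=9) pairs with 2 row(s) of g.
- p (player_id=9) pairs with 2 row(s) of g.
- p (player_id=2) pairs with 1 row(s) of g.
- p (player_id=9) pairs with 2 row(s) of g.
After projecting and ordering:
p.pname | g.opponent
Dave | CR
Dave | LS
Judy | FL
Liam | FL
Omar | CR
Omar | LS
Uma | CR
Uma | LS
Yara | CR
Yara | LS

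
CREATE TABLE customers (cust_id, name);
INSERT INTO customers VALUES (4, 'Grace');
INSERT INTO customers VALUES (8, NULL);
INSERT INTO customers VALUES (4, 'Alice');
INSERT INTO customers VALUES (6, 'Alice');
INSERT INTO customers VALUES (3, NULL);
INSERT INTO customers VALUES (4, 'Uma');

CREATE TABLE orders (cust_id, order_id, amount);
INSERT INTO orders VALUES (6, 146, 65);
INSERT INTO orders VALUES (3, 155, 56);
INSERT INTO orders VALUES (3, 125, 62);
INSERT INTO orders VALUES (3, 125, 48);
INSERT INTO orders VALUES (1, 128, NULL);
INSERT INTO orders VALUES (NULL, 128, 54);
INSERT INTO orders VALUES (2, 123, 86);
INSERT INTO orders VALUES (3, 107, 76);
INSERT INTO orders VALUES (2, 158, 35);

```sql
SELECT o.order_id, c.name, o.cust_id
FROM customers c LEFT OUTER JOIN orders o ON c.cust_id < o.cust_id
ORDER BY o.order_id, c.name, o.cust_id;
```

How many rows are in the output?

LEFT JOIN keeps every row from `customers`; unmatched rows get NULL for `orders`'s columns.
Matching on c.cust_id < o.cust_id. A NULL in a compared column never satisfies the condition.
- cust_id=4: 1 matching o row(s), so 1 row(s) emitted.
- cust_id=8: no o row matches, row kept with o columns NULL.
- cust_id=4: 1 matching o row(s), so 1 row(s) emitted.
- cust_id=6: no o row matches, row kept with o columns NULL.
- cust_id=3: 1 matching o row(s), so 1 row(s) emitted.
- cust_id=4: 1 matching o row(s), so 1 row(s) emitted.
Total: 4 matched + 2 padded = 6 rows.

6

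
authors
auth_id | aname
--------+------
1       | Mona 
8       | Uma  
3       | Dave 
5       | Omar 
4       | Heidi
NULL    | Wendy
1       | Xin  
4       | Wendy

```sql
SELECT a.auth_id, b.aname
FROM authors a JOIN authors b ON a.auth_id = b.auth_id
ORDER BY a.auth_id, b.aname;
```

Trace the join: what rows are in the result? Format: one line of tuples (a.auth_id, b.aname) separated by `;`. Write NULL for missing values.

(1, Mona); (1, Mona); (1, Xin); (1, Xin); (3, Dave); (4, Heidi); (4, Heidi); (4, Wendy); (4, Wendy); (5, Omar); (8, Uma)

INNER JOIN keeps only pairs where the ON condition holds.
Matching on a.auth_id = b.auth_id. A NULL in a compared column never satisfies the condition.
- a[0] auth_id=1 → 2 match(es) in b → 2 row(s).
- a[1] auth_id=8 → 1 match(es) in b → 1 row(s).
- a[2] auth_id=3 → 1 match(es) in b → 1 row(s).
- a[3] auth_id=5 → 1 match(es) in b → 1 row(s).
- a[4] auth_id=4 → 2 match(es) in b → 2 row(s).
- a[5] auth_id=NULL → no match; dropped.
- a[6] auth_id=1 → 2 match(es) in b → 2 row(s).
- a[7] auth_id=4 → 2 match(es) in b → 2 row(s).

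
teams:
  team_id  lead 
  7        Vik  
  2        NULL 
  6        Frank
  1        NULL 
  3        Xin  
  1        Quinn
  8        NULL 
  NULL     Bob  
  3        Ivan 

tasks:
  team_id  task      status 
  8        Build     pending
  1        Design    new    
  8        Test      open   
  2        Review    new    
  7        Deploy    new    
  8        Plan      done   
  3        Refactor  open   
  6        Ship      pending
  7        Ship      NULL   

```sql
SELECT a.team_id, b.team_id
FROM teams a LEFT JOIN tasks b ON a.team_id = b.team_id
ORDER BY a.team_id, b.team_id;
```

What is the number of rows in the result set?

12

LEFT JOIN keeps every row from `teams`; unmatched rows get NULL for `tasks`'s columns.
Matching on a.team_id = b.team_id. A NULL in a compared column never satisfies the condition.
Matched pairs: 11; unmatched a rows kept: 1.
Total: 11 matched + 1 padded = 12 rows.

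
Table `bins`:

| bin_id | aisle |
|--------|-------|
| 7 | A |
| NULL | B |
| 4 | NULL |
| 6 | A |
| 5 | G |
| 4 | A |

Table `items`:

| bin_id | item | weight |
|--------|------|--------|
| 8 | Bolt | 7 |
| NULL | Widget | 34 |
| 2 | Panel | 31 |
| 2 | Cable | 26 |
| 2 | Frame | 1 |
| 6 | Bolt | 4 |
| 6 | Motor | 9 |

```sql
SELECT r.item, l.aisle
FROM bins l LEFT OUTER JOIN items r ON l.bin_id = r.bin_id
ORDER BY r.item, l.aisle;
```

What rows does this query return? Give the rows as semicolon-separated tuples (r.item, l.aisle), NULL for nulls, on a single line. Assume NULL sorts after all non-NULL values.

(Bolt, A); (Motor, A); (NULL, A); (NULL, A); (NULL, B); (NULL, G); (NULL, NULL)

LEFT JOIN keeps every row from `bins`; unmatched rows get NULL for `items`'s columns.
Matching on l.bin_id = r.bin_id. A NULL in a compared column never satisfies the condition.
- l (bin_id=7) has no partner → padded with NULL.
- l (bin_id=NULL) has no partner → padded with NULL.
- l (bin_id=4) has no partner → padded with NULL.
- l (bin_id=6) pairs with 2 row(s) of r.
- l (bin_id=5) has no partner → padded with NULL.
- l (bin_id=4) has no partner → padded with NULL.
After projecting and ordering:
r.item | l.aisle
Bolt | A
Motor | A
NULL | A
NULL | A
NULL | B
NULL | G
NULL | NULL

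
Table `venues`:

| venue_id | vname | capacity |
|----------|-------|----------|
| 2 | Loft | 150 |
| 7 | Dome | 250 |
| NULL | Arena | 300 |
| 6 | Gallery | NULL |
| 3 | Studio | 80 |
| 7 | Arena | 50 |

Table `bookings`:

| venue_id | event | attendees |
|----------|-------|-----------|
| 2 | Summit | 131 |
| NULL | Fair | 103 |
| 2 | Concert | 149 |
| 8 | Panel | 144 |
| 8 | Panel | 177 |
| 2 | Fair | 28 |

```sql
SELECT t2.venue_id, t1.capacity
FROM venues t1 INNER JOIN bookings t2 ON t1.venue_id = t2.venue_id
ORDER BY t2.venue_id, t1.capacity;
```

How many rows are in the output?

3

INNER JOIN keeps only pairs where the ON condition holds.
Matching on t1.venue_id = t2.venue_id. A NULL in a compared column never satisfies the condition.
- venue_id=2: 3 matching t2 row(s), so 3 row(s) emitted.
- venue_id=7: no matching t2 row, dropped.
- venue_id=NULL: no matching t2 row, dropped.
- venue_id=6: no matching t2 row, dropped.
- venue_id=3: no matching t2 row, dropped.
- venue_id=7: no matching t2 row, dropped.
Total: 3 rows.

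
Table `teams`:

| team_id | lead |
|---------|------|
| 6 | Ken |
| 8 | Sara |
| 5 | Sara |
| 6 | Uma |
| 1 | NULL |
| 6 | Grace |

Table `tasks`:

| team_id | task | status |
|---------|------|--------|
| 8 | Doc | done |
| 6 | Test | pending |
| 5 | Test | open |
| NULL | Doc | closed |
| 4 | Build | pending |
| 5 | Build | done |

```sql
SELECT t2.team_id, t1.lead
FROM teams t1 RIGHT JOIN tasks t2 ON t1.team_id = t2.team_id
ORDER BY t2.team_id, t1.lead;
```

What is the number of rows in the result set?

8

RIGHT JOIN keeps every row from `tasks`; unmatched rows get NULL for `teams`'s columns.
Matching on t1.team_id = t2.team_id. A NULL in a compared column never satisfies the condition.
Matched pairs: 6; unmatched t2 rows kept: 2.
Total: 6 matched + 2 padded = 8 rows.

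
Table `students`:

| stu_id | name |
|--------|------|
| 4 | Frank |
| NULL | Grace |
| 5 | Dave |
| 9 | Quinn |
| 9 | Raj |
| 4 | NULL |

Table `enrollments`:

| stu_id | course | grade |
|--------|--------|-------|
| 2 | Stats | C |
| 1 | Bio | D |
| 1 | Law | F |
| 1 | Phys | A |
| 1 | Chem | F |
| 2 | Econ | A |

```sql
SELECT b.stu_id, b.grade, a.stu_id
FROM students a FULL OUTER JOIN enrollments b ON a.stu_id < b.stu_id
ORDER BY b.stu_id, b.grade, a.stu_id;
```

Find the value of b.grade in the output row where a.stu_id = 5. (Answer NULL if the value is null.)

NULL

FULL OUTER JOIN keeps every row from both sides; unmatched rows get NULL for the other side's columns.
Matching on a.stu_id < b.stu_id. A NULL in a compared column never satisfies the condition.
- a (stu_id=4) has no partner → padded with NULL.
- a (stu_id=NULL) has no partner → padded with NULL.
- a (stu_id=5) has no partner → padded with NULL.
- a (stu_id=9) has no partner → padded with NULL.
- a (stu_id=9) has no partner → padded with NULL.
- a (stu_id=4) has no partner → padded with NULL.
- 6 row(s) from b found no a partner → padded with NULL.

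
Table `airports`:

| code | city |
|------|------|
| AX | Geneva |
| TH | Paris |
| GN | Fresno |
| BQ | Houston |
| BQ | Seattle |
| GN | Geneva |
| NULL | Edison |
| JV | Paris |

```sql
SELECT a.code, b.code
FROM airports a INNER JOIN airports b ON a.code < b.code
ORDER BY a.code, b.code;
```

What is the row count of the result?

19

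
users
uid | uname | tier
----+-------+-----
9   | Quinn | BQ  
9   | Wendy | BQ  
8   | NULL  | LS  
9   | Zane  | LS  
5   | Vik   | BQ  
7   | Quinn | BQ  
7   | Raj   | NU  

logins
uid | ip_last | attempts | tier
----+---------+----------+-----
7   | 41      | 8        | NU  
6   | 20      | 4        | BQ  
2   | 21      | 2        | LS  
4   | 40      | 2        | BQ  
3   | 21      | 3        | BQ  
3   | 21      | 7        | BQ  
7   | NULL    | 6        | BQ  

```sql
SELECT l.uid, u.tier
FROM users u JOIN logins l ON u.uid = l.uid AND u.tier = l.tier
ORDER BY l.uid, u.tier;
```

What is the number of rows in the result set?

INNER JOIN keeps only pairs where the ON condition holds.
Matching on u.uid = l.uid AND u.tier = l.tier.
- u[0] uid=9, tier=BQ → no match; dropped.
- u[1] uid=9, tier=BQ → no match; dropped.
- u[2] uid=8, tier=LS → no match; dropped.
- u[3] uid=9, tier=LS → no match; dropped.
- u[4] uid=5, tier=BQ → no match; dropped.
- u[5] uid=7, tier=BQ → 1 match(es) in l → 1 row(s).
- u[6] uid=7, tier=NU → 1 match(es) in l → 1 row(s).
Total: 2 rows.

2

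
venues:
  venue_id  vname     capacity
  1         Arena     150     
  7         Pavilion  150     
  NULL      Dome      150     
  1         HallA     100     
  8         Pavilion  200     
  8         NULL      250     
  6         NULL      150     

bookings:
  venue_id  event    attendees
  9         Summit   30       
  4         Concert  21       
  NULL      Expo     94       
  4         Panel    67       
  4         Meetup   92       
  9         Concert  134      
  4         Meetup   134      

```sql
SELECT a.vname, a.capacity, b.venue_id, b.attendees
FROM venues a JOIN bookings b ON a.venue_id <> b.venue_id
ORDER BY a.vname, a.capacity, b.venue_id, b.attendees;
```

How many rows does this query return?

36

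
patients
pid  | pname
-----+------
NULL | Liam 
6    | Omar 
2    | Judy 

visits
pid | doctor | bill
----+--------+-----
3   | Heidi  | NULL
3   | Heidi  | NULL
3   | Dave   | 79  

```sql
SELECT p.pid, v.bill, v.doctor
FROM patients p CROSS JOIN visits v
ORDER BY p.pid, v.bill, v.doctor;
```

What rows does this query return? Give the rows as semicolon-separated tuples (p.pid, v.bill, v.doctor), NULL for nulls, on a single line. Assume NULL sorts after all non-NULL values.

CROSS JOIN pairs every row of `patients` with every row of `visits`: 3 × 3 = 9 rows.
After projecting and ordering:
p.pid | v.bill | v.doctor
2 | 79 | Dave
2 | NULL | Heidi
2 | NULL | Heidi
6 | 79 | Dave
6 | NULL | Heidi
6 | NULL | Heidi
NULL | 79 | Dave
NULL | NULL | Heidi
NULL | NULL | Heidi

(2, 79, Dave); (2, NULL, Heidi); (2, NULL, Heidi); (6, 79, Dave); (6, NULL, Heidi); (6, NULL, Heidi); (NULL, 79, Dave); (NULL, NULL, Heidi); (NULL, NULL, Heidi)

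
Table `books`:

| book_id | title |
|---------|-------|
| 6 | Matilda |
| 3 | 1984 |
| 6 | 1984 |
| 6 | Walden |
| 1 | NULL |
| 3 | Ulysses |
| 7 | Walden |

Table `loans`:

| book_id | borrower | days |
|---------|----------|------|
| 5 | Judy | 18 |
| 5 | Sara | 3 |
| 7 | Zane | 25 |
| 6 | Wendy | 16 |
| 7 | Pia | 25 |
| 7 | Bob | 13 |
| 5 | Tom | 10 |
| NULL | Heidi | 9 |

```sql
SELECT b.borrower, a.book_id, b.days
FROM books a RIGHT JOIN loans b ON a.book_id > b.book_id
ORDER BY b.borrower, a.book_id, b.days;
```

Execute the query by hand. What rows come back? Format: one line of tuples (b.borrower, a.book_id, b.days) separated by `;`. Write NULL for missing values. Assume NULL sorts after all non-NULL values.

RIGHT JOIN keeps every row from `loans`; unmatched rows get NULL for `books`'s columns.
Matching on a.book_id > b.book_id. A NULL in a compared column never satisfies the condition.
Matched pairs: 13; unmatched b rows kept: 4.

(Bob, NULL, 13); (Heidi, NULL, 9); (Judy, 6, 18); (Judy, 6, 18); (Judy, 6, 18); (Judy, 7, 18); (Pia, NULL, 25); (Sara, 6, 3); (Sara, 6, 3); (Sara, 6, 3); (Sara, 7, 3); (Tom, 6, 10); (Tom, 6, 10); (Tom, 6, 10); (Tom, 7, 10); (Wendy, 7, 16); (Zane, NULL, 25)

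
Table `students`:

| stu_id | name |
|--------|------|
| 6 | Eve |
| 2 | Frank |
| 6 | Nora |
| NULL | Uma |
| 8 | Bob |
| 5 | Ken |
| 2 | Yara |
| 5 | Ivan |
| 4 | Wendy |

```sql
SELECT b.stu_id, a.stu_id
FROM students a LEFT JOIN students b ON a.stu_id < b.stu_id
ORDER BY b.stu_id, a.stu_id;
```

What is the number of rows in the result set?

27

LEFT JOIN keeps every row from `students a`; unmatched rows get NULL for `students b`'s columns.
Matching on a.stu_id < b.stu_id. A NULL in a compared column never satisfies the condition.
Matched pairs: 25; unmatched a rows kept: 2.
Total: 25 matched + 2 padded = 27 rows.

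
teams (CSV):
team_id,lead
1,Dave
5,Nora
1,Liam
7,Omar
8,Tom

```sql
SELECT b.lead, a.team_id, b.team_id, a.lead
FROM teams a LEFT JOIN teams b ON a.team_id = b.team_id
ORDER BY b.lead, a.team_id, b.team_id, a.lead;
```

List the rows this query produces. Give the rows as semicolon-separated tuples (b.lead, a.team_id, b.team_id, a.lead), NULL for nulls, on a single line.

(Dave, 1, 1, Dave); (Dave, 1, 1, Liam); (Liam, 1, 1, Dave); (Liam, 1, 1, Liam); (Nora, 5, 5, Nora); (Omar, 7, 7, Omar); (Tom, 8, 8, Tom)

LEFT JOIN keeps every row from `teams a`; unmatched rows get NULL for `teams b`'s columns.
Matching on a.team_id = b.team_id.
- a[0] team_id=1 → 2 match(es) in b → 2 row(s).
- a[1] team_id=5 → 1 match(es) in b → 1 row(s).
- a[2] team_id=1 → 2 match(es) in b → 2 row(s).
- a[3] team_id=7 → 1 match(es) in b → 1 row(s).
- a[4] team_id=8 → 1 match(es) in b → 1 row(s).
After projecting and ordering:
b.lead | a.team_id | b.team_id | a.lead
Dave | 1 | 1 | Dave
Dave | 1 | 1 | Liam
Liam | 1 | 1 | Dave
Liam | 1 | 1 | Liam
Nora | 5 | 5 | Nora
Omar | 7 | 7 | Omar
Tom | 8 | 8 | Tom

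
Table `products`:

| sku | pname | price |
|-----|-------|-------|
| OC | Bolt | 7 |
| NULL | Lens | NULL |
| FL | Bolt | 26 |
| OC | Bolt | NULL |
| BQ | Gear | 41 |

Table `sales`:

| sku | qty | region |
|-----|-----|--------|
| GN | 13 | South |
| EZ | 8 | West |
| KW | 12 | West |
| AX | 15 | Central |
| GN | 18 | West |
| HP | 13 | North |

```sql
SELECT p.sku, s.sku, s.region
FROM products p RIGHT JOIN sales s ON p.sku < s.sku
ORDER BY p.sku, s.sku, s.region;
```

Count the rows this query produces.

10

RIGHT JOIN keeps every row from `sales`; unmatched rows get NULL for `products`'s columns.
Matching on p.sku < s.sku. A NULL in a compared column never satisfies the condition.
Matched pairs: 9; unmatched s rows kept: 1.
Total: 9 matched + 1 padded = 10 rows.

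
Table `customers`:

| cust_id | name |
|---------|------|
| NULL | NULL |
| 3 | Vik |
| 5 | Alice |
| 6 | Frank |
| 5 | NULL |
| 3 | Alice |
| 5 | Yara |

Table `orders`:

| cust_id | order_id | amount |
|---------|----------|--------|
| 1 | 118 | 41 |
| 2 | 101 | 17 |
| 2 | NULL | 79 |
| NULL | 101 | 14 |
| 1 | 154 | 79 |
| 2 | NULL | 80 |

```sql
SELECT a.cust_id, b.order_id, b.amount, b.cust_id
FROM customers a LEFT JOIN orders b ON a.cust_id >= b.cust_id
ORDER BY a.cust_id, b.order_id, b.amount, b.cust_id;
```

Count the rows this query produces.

LEFT JOIN keeps every row from `customers`; unmatched rows get NULL for `orders`'s columns.
Matching on a.cust_id >= b.cust_id. A NULL in a compared column never satisfies the condition.
Matched pairs: 30; unmatched a rows kept: 1.
Total: 30 matched + 1 padded = 31 rows.

31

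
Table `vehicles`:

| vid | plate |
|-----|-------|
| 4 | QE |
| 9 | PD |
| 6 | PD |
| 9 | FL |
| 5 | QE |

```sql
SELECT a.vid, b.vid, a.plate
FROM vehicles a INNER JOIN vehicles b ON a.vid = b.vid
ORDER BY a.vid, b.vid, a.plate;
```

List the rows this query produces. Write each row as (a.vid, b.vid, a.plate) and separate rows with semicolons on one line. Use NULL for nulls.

INNER JOIN keeps only pairs where the ON condition holds.
Matching on a.vid = b.vid.
Matched pairs: 7.

(4, 4, QE); (5, 5, QE); (6, 6, PD); (9, 9, FL); (9, 9, FL); (9, 9, PD); (9, 9, PD)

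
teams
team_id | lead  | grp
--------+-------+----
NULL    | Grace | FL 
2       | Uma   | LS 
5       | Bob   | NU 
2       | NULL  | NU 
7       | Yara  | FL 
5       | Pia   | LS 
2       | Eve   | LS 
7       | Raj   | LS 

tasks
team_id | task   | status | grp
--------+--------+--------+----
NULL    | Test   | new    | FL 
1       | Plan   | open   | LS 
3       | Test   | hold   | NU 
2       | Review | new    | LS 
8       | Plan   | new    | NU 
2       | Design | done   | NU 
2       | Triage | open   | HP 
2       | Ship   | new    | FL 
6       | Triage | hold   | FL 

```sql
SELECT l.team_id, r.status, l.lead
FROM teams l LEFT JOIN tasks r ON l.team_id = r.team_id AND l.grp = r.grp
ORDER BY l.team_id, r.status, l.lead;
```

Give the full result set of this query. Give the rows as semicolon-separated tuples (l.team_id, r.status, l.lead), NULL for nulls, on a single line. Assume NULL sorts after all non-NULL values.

LEFT JOIN keeps every row from `teams`; unmatched rows get NULL for `tasks`'s columns.
Matching on l.team_id = r.team_id AND l.grp = r.grp. A NULL in a compared column never satisfies the condition.
- l[0] team_id=NULL, grp=FL → no match; kept with NULLs on the r side.
- l[1] team_id=2, grp=LS → 1 match(es) in r → 1 row(s).
- l[2] team_id=5, grp=NU → no match; kept with NULLs on the r side.
- l[3] team_id=2, grp=NU → 1 match(es) in r → 1 row(s).
- l[4] team_id=7, grp=FL → no match; kept with NULLs on the r side.
- l[5] team_id=5, grp=LS → no match; kept with NULLs on the r side.
- l[6] team_id=2, grp=LS → 1 match(es) in r → 1 row(s).
- l[7] team_id=7, grp=LS → no match; kept with NULLs on the r side.
After projecting and ordering:
l.team_id | r.status | l.lead
2 | done | NULL
2 | new | Eve
2 | new | Uma
5 | NULL | Bob
5 | NULL | Pia
7 | NULL | Raj
7 | NULL | Yara
NULL | NULL | Grace

(2, done, NULL); (2, new, Eve); (2, new, Uma); (5, NULL, Bob); (5, NULL, Pia); (7, NULL, Raj); (7, NULL, Yara); (NULL, NULL, Grace)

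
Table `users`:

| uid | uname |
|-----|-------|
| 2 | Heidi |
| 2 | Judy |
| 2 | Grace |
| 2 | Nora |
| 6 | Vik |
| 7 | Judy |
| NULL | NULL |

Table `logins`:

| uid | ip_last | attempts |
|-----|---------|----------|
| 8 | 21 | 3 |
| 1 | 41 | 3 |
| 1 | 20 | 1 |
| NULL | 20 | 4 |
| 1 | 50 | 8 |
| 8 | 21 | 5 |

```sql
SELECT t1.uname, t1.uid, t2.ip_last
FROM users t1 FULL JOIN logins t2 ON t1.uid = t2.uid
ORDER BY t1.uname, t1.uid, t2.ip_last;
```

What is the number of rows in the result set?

FULL OUTER JOIN keeps every row from both sides; unmatched rows get NULL for the other side's columns.
Matching on t1.uid = t2.uid. A NULL in a compared column never satisfies the condition.
- t1 (uid=2) has no partner → padded with NULL.
- t1 (uid=2) has no partner → padded with NULL.
- t1 (uid=2) has no partner → padded with NULL.
- t1 (uid=2) has no partner → padded with NULL.
- t1 (uid=6) has no partner → padded with NULL.
- t1 (uid=7) has no partner → padded with NULL.
- t1 (uid=NULL) has no partner → padded with NULL.
- 6 t2 row(s) had no t1 match → kept, t1 columns NULL.
Total: 0 matched + 13 padded = 13 rows.

13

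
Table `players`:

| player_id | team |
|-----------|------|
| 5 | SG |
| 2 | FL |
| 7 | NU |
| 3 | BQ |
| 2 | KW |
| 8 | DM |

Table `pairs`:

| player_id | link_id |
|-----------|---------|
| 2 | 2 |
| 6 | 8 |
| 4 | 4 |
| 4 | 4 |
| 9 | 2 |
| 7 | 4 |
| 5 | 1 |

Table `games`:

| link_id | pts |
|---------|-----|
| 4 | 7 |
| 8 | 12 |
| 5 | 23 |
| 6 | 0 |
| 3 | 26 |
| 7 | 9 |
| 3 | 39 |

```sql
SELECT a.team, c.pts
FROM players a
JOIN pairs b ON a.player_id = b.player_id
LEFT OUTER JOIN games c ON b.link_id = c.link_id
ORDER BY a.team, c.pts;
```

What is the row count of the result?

4

Joins associate left-to-right: players INNER JOIN pairs on player_id gives 4 intermediate row(s).
Then LEFT JOIN `games c` on link_id: each of those 4 rows is kept; rows whose b.link_id has no match in c get NULL for c's columns.
Result: 4 row(s).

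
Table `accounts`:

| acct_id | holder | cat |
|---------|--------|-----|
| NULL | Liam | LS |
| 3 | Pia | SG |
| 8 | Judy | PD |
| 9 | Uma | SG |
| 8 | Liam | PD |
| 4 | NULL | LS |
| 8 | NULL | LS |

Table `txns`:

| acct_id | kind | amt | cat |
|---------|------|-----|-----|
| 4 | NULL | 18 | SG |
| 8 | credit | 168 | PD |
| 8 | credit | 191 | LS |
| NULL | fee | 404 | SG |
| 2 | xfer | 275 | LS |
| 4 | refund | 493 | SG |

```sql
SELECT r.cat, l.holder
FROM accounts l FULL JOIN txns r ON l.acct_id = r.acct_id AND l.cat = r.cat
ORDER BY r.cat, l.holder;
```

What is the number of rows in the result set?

11

FULL OUTER JOIN keeps every row from both sides; unmatched rows get NULL for the other side's columns.
Matching on l.acct_id = r.acct_id AND l.cat = r.cat. A NULL in a compared column never satisfies the condition.
Matched pairs: 3; unmatched l rows kept: 4; unmatched r rows kept: 4.
Total: 3 matched + 8 padded = 11 rows.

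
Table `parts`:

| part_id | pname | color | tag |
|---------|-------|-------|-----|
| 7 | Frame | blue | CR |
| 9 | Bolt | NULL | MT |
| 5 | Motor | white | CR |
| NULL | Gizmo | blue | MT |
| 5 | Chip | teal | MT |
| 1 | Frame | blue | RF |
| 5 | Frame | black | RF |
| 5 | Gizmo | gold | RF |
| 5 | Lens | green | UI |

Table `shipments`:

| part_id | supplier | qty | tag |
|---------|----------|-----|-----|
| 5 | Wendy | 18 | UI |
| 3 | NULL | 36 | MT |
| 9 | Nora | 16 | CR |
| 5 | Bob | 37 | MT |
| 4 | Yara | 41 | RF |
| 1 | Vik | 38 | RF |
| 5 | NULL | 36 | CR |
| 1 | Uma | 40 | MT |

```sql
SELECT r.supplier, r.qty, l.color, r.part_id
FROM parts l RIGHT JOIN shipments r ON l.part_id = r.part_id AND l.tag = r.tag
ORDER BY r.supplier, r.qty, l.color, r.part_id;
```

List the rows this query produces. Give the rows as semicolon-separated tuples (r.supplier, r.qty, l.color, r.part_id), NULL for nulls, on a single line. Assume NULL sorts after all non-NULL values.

(Bob, 37, teal, 5); (Nora, 16, NULL, 9); (Uma, 40, NULL, 1); (Vik, 38, blue, 1); (Wendy, 18, green, 5); (Yara, 41, NULL, 4); (NULL, 36, white, 5); (NULL, 36, NULL, 3)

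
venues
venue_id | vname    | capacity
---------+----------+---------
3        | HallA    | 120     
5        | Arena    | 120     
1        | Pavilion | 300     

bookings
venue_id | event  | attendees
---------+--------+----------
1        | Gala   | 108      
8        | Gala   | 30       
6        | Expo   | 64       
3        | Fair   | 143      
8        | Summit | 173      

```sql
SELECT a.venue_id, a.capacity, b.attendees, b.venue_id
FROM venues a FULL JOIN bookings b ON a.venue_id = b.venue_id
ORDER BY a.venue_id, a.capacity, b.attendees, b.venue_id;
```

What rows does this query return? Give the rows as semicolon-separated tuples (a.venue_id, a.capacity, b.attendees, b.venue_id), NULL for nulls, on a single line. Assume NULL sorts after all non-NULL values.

(1, 300, 108, 1); (3, 120, 143, 3); (5, 120, NULL, NULL); (NULL, NULL, 30, 8); (NULL, NULL, 64, 6); (NULL, NULL, 173, 8)

FULL OUTER JOIN keeps every row from both sides; unmatched rows get NULL for the other side's columns.
Matching on a.venue_id = b.venue_id.
Matched pairs: 2; unmatched a rows kept: 1; unmatched b rows kept: 3.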